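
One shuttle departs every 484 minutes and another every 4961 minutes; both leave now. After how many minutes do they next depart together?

484 = 2² · 11²; 4961 = 11² · 41
max exponents: 2² · 11² · 41 = 19844

19844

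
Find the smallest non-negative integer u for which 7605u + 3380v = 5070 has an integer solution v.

2

Reduce mod 3380: 7605u ≡ 5070 (mod 3380). With g = gcd(7605, 3380) = 845 dividing 5070, divide through: 9u ≡ 6 (mod 4).
Since gcd(9, 4) = 1, u ≡ 6·(9)⁻¹ ≡ 2 (mod 4). Smallest non-negative: 2.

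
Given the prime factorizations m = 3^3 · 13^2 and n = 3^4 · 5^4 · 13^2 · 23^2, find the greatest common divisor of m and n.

4563

min exponent per shared prime: 3^3 · 13^2 = 4563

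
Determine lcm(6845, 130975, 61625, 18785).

lcm(6845, 130975) = 6845·130975/gcd = 896523875/5 = 179304775
lcm(179304775, 61625) = 179304775·61625/gcd = 11049656759375/25 = 441986270375
lcm(441986270375, 18785) = 441986270375·18785/gcd = 8302712088994375/1105 = 7513766596375

7513766596375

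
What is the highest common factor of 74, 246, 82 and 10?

2

gcd(74, 246): 246 = 3·74 + 24; 74 = 3·24 + 2; 24 = 12·2 + 0 → 2
gcd(2, 82): 82 = 41·2 + 0 → 2
gcd(2, 10): 10 = 5·2 + 0 → 2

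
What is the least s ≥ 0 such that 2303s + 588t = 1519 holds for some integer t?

Reduce mod 588: 2303s ≡ 1519 (mod 588). With g = gcd(2303, 588) = 49 dividing 1519, divide through: 47s ≡ 31 (mod 12).
Since gcd(47, 12) = 1, s ≡ 31·(47)⁻¹ ≡ 5 (mod 12). Smallest non-negative: 5.

5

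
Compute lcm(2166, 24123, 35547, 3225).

303487844550

2166 = 2 · 3 · 19²; 24123 = 3 · 11 · 17 · 43; 35547 = 3 · 17² · 41; 3225 = 3 · 5² · 43
lcm takes max exponent of each prime: 2 · 3 · 5² · 11 · 17² · 19² · 41 · 43 = 303487844550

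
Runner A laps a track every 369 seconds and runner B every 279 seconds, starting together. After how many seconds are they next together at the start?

369 = 3² · 41; 279 = 3² · 31
max exponents: 3² · 31 · 41 = 11439

11439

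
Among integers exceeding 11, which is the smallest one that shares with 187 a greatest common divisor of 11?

22

187 = 11·17. Any m with gcd(m, 187) = 11 is a multiple of 11, say 11s, with s coprime to 17.
Need s > 11/11, so s ≥ 2. First s ≥ 2 with gcd(s, 17) = 1 is s = 2. Thus m = 11·2 = 22.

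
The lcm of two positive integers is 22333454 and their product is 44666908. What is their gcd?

2

gcd·lcm = product, so gcd = 44666908/22333454 = 2.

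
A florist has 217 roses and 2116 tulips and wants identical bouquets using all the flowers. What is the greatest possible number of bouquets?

217 = 7 · 31
2116 = 2² · 23²
Common: 1 = 1

1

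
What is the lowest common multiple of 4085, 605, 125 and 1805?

234785375

4085 = 5 · 19 · 43; 605 = 5 · 11²; 125 = 5³; 1805 = 5 · 19²
lcm takes max exponent of each prime: 5³ · 11² · 19² · 43 = 234785375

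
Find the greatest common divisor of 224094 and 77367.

51

Euclid: 224094 = 2·77367 + 69360; 77367 = 1·69360 + 8007; 69360 = 8·8007 + 5304; 8007 = 1·5304 + 2703; 5304 = 1·2703 + 2601; 2703 = 1·2601 + 102; 2601 = 25·102 + 51; 102 = 2·51 + 0. Last nonzero remainder: 51.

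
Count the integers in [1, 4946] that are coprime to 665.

3214

Prime factors of 665: 5, 7, 19. Count integers ≤ 4946 divisible by none of them.
By inclusion–exclusion: 4946 − ⌊4946/5⌋ − ⌊4946/7⌋ − ⌊4946/19⌋ + ⌊4946/35⌋ + ⌊4946/95⌋ + ⌊4946/133⌋ − ⌊4946/665⌋ = 3214.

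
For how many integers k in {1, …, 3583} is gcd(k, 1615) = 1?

1615 = 5·17·19. Inclusion–exclusion on these primes:
3583 − ⌊3583/5⌋ − ⌊3583/17⌋ − ⌊3583/19⌋ + ⌊3583/85⌋ + ⌊3583/95⌋ + ⌊3583/323⌋ − ⌊3583/1615⌋ = 2557

2557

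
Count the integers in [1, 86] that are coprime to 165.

Prime factors of 165: 3, 5, 11. Count integers ≤ 86 divisible by none of them.
By inclusion–exclusion: 86 − ⌊86/3⌋ − ⌊86/5⌋ − ⌊86/11⌋ + ⌊86/15⌋ + ⌊86/33⌋ + ⌊86/55⌋ − ⌊86/165⌋ = 42.

42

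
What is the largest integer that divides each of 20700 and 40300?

100

20700 = 2² · 3² · 5² · 23
40300 = 2² · 5² · 13 · 31
Common: 2² · 5² = 100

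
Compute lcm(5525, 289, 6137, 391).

lcm(5525, 289) = 5525·289/gcd = 1596725/17 = 93925
lcm(93925, 6137) = 93925·6137/gcd = 576417725/17 = 33906925
lcm(33906925, 391) = 33906925·391/gcd = 13257607675/17 = 779859275

779859275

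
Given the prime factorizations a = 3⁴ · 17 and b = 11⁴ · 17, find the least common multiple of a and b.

max exponent per prime: 3⁴ · 11⁴ · 17 = 20160657

20160657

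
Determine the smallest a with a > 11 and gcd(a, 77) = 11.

22

77 = 11·7. Any a with gcd(a, 77) = 11 is a multiple of 11, say 11s, with s coprime to 7.
Need s > 11/11, so s ≥ 2. First s ≥ 2 with gcd(s, 7) = 1 is s = 2. Thus a = 11·2 = 22.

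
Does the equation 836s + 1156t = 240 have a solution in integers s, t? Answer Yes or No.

By Bézout, 836s + 1156t = 240 has integer solutions iff gcd(836, 1156) | 240.
Euclid: 1156 = 1·836 + 320; 836 = 2·320 + 196; 320 = 1·196 + 124; 196 = 1·124 + 72; 124 = 1·72 + 52; 72 = 1·52 + 20; 52 = 2·20 + 12; 20 = 1·12 + 8; 12 = 1·8 + 4; 8 = 2·4 + 0. gcd = 4; 240 mod 4 = 0. Yes.

Yes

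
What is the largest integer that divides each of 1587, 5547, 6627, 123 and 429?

3

1587 = 3 · 23²; 5547 = 3 · 43²; 6627 = 3 · 47²; 123 = 3 · 41; 429 = 3 · 11 · 13
gcd takes min exponent of each prime: 3 = 3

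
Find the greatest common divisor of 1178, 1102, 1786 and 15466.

38

1178 = 2 · 19 · 31; 1102 = 2 · 19 · 29; 1786 = 2 · 19 · 47; 15466 = 2 · 11 · 19 · 37
gcd takes min exponent of each prime: 2 · 19 = 38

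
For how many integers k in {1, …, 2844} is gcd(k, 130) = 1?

130 = 2·5·13. Inclusion–exclusion on these primes:
2844 − ⌊2844/2⌋ − ⌊2844/5⌋ − ⌊2844/13⌋ + ⌊2844/10⌋ + ⌊2844/26⌋ + ⌊2844/65⌋ − ⌊2844/130⌋ = 1051

1051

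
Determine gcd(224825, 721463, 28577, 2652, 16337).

17

gcd(224825, 721463): 721463 = 3·224825 + 46988; 224825 = 4·46988 + 36873; 46988 = 1·36873 + 10115; 36873 = 3·10115 + 6528; 10115 = 1·6528 + 3587; 6528 = 1·3587 + 2941; 3587 = 1·2941 + 646; 2941 = 4·646 + 357; 646 = 1·357 + 289; 357 = 1·289 + 68; 289 = 4·68 + 17; 68 = 4·17 + 0 → 17
gcd(17, 28577): 28577 = 1681·17 + 0 → 17
gcd(17, 2652): 2652 = 156·17 + 0 → 17
gcd(17, 16337): 16337 = 961·17 + 0 → 17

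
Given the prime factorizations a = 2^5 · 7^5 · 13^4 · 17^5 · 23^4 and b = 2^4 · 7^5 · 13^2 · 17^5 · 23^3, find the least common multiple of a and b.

max exponent per prime: 2^5 · 7^5 · 13^4 · 17^5 · 23^4 = 6103367750290914489568

6103367750290914489568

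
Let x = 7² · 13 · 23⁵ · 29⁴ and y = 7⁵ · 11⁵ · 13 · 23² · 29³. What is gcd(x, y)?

8218434497

min exponent per shared prime: 7² · 13 · 23² · 29³ = 8218434497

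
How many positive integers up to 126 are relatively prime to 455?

455 = 5·7·13. Inclusion–exclusion on these primes:
126 − ⌊126/5⌋ − ⌊126/7⌋ − ⌊126/13⌋ + ⌊126/35⌋ + ⌊126/65⌋ + ⌊126/91⌋ − ⌊126/455⌋ = 79

79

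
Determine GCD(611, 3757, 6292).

13

611 = 13 · 47; 3757 = 13 · 17²; 6292 = 2² · 11² · 13
gcd takes min exponent of each prime: 13 = 13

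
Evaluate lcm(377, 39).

1131

gcd first: 377 = 9·39 + 26; 39 = 1·26 + 13; 26 = 2·13 + 0 → gcd = 13
lcm = 377·39/gcd = 14703/13 = 1131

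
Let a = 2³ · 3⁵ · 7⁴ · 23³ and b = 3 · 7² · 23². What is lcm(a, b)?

56790007848

max exponent per prime: 2³ · 3⁵ · 7⁴ · 23³ = 56790007848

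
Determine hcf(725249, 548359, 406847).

725249 = 7² · 19² · 41; 548359 = 7² · 19² · 31; 406847 = 7² · 19² · 23
gcd takes min exponent of each prime: 7² · 19² = 17689

17689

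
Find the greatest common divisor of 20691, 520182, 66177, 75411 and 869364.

20691 = 3² · 11² · 19; 520182 = 2 · 3⁴ · 13² · 19; 66177 = 3⁴ · 19 · 43; 75411 = 3⁴ · 7² · 19; 869364 = 2² · 3² · 19 · 31 · 41
gcd takes min exponent of each prime: 3² · 19 = 171

171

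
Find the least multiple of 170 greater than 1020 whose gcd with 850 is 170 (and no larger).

850 = 170·5. Any a with gcd(a, 850) = 170 is a multiple of 170, say 170s, with s coprime to 5.
Need s > 1020/170, so s ≥ 7. First s ≥ 7 with gcd(s, 5) = 1 is s = 7. Thus a = 170·7 = 1190.

1190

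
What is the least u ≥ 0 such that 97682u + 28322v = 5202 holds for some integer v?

Euclid: 97682 = 3·28322 + 12716; 28322 = 2·12716 + 2890; 12716 = 4·2890 + 1156; 2890 = 2·1156 + 578; 1156 = 2·578 + 0 → gcd = 578; 5202 = 578·9.
Back-substitution yields 97682·(-20) + 28322·(69) = 578, so one solution is u = -20·9 = -180, v = 69·9 = 621.
Solutions in u differ by 28322/578 = 49; the one in [0, 49) is -180 mod 49 = 16.

16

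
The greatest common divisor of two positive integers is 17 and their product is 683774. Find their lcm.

Since gcd(u,v)·lcm(u,v) = uv, lcm = 683774/17 = 40222.

40222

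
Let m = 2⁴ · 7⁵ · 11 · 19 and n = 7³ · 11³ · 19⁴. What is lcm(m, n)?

max exponent per prime: 2⁴ · 7⁵ · 11³ · 19⁴ = 46644736280912

46644736280912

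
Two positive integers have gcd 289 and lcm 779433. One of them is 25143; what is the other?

8959

Using uv = gcd(u,v)·lcm(u,v) = 289·779433 = 225256137, we get v = 225256137/25143 = 8959.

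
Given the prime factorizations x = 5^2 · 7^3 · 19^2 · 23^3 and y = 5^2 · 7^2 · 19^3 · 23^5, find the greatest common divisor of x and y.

5380551575

min exponent per shared prime: 5^2 · 7^2 · 19^2 · 23^3 = 5380551575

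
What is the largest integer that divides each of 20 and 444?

20 = 2² · 5
444 = 2² · 3 · 37
Common: 2² = 4

4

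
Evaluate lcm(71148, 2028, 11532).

11555075532

lcm(71148, 2028) = 71148·2028/gcd = 144288144/12 = 12024012
lcm(12024012, 11532) = 12024012·11532/gcd = 138660906384/12 = 11555075532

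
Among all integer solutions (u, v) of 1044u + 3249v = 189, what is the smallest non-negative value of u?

Reduce mod 3249: 1044u ≡ 189 (mod 3249). With g = gcd(1044, 3249) = 9 dividing 189, divide through: 116u ≡ 21 (mod 361).
Since gcd(116, 361) = 1, u ≡ 21·(116)⁻¹ ≡ 134 (mod 361). Smallest non-negative: 134.

134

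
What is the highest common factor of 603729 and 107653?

49

603729 = 3² · 7² · 37²
107653 = 7² · 13³
Common: 7² = 49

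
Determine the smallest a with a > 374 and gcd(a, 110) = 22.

396

110 = 22·5. Any a with gcd(a, 110) = 22 is a multiple of 22, say 22s, with s coprime to 5.
Need s > 374/22, so s ≥ 18. First s ≥ 18 with gcd(s, 5) = 1 is s = 18. Thus a = 22·18 = 396.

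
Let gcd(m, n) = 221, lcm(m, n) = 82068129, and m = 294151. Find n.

Using mn = gcd(m,n)·lcm(m,n) = 221·82068129 = 18137056509, we get n = 18137056509/294151 = 61659.

61659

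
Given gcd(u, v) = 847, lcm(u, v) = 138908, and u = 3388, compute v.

34727

u·v = gcd·lcm = 847·138908 = 117655076, so v = 117655076/3388 = 34727.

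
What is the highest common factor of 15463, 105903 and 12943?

7

gcd(15463, 105903): 105903 = 6·15463 + 13125; 15463 = 1·13125 + 2338; 13125 = 5·2338 + 1435; 2338 = 1·1435 + 903; 1435 = 1·903 + 532; 903 = 1·532 + 371; 532 = 1·371 + 161; 371 = 2·161 + 49; 161 = 3·49 + 14; 49 = 3·14 + 7; 14 = 2·7 + 0 → 7
gcd(7, 12943): 12943 = 1849·7 + 0 → 7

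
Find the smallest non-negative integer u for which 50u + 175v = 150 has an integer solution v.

Reduce mod 175: 50u ≡ 150 (mod 175). With g = gcd(50, 175) = 25 dividing 150, divide through: 2u ≡ 6 (mod 7).
Since gcd(2, 7) = 1, u ≡ 6·(2)⁻¹ ≡ 3 (mod 7). Smallest non-negative: 3.

3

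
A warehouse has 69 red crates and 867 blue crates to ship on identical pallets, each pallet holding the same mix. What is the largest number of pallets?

Euclid: 867 = 12·69 + 39; 69 = 1·39 + 30; 39 = 1·30 + 9; 30 = 3·9 + 3; 9 = 3·3 + 0. Last nonzero remainder: 3.

3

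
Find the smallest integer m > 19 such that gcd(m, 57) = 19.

57 = 19·3. Any m with gcd(m, 57) = 19 is a multiple of 19, say 19s, with s coprime to 3.
Need s > 19/19, so s ≥ 2. First s ≥ 2 with gcd(s, 3) = 1 is s = 2. Thus m = 19·2 = 38.

38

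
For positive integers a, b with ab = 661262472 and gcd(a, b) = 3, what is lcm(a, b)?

Since gcd(a,b)·lcm(a,b) = ab, lcm = 661262472/3 = 220420824.

220420824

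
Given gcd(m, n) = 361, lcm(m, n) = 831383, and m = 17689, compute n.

16967

Using mn = gcd(m,n)·lcm(m,n) = 361·831383 = 300129263, we get n = 300129263/17689 = 16967.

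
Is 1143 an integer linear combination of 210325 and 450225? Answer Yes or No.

By Bézout, 210325p − 450225q = 1143 has integer solutions iff gcd(210325, 450225) | 1143.
Euclid: 450225 = 2·210325 + 29575; 210325 = 7·29575 + 3300; 29575 = 8·3300 + 3175; 3300 = 1·3175 + 125; 3175 = 25·125 + 50; 125 = 2·50 + 25; 50 = 2·25 + 0. gcd = 25; 1143 mod 25 = 18. No.

No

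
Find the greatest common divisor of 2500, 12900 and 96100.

2500 = 2² · 5⁴; 12900 = 2² · 3 · 5² · 43; 96100 = 2² · 5² · 31²
gcd takes min exponent of each prime: 2² · 5² = 100

100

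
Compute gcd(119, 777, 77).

7

119 = 7 · 17; 777 = 3 · 7 · 37; 77 = 7 · 11
gcd takes min exponent of each prime: 7 = 7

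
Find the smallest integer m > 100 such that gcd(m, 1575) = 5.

110

1575 = 5·315. Any m with gcd(m, 1575) = 5 is a multiple of 5, say 5s, with s coprime to 315.
Need s > 100/5, so s ≥ 21. First s ≥ 21 with gcd(s, 315) = 1 is s = 22. Thus m = 5·22 = 110.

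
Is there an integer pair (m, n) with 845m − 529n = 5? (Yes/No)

Yes

gcd(845, 529): 845 = 1·529 + 316; 529 = 1·316 + 213; 316 = 1·213 + 103; 213 = 2·103 + 7; 103 = 14·7 + 5; 7 = 1·5 + 2; 5 = 2·2 + 1; 2 = 2·1 + 0 → 1
1 divides 5, so a solution exists.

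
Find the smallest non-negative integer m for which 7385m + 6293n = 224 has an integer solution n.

gcd(7385, 6293) = 7 (Euclid: 7385 = 1·6293 + 1092; 6293 = 5·1092 + 833; 1092 = 1·833 + 259; 833 = 3·259 + 56; 259 = 4·56 + 35; 56 = 1·35 + 21; 35 = 1·21 + 14; 21 = 1·14 + 7; 14 = 2·7 + 0), and 7 | 224.
Extended Euclid: 7385·(-340) + 6293·(399) = 7. Scale by 32: m₀ = -10880.
General solution m = m₀ + 899t; reducing mod 899 gives m = 807 (and n = -947).

807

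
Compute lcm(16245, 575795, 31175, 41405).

9226386494325

16245 = 3² · 5 · 19²; 575795 = 5 · 11 · 19² · 29; 31175 = 5² · 29 · 43; 41405 = 5 · 7² · 13²
lcm takes max exponent of each prime: 3² · 5² · 7² · 11 · 13² · 19² · 29 · 43 = 9226386494325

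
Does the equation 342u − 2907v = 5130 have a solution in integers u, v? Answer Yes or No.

gcd(342, 2907): 2907 = 8·342 + 171; 342 = 2·171 + 0 → 171
171 divides 5130, so a solution exists.

Yes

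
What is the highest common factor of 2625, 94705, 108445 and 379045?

gcd(2625, 94705): 94705 = 36·2625 + 205; 2625 = 12·205 + 165; 205 = 1·165 + 40; 165 = 4·40 + 5; 40 = 8·5 + 0 → 5
gcd(5, 108445): 108445 = 21689·5 + 0 → 5
gcd(5, 379045): 379045 = 75809·5 + 0 → 5

5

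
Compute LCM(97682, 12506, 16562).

177097466

97682 = 2 · 13² · 17²; 12506 = 2 · 13² · 37; 16562 = 2 · 7² · 13²
lcm takes max exponent of each prime: 2 · 7² · 13² · 17² · 37 = 177097466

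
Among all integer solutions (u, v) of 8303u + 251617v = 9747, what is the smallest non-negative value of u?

183

Euclid: 251617 = 30·8303 + 2527; 8303 = 3·2527 + 722; 2527 = 3·722 + 361; 722 = 2·361 + 0 → gcd = 361; 9747 = 361·27.
Back-substitution yields 8303·(-303) + 251617·(10) = 361, so one solution is u = -303·27 = -8181, v = 10·27 = 270.
Solutions in u differ by 251617/361 = 697; the one in [0, 697) is -8181 mod 697 = 183.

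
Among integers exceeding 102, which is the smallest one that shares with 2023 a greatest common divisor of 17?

136

gcd(a, 2023) = 17 forces 17 | a; write a = 17s. Then gcd(17s, 17·119) = 17·gcd(s, 119), so need gcd(s, 119) = 1.
17s > 102 gives s ≥ 7. The least s ≥ 7 coprime to 119 is 8, so a = 17·8 = 136.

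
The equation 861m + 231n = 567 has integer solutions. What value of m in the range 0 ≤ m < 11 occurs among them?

2

Euclid: 861 = 3·231 + 168; 231 = 1·168 + 63; 168 = 2·63 + 42; 63 = 1·42 + 21; 42 = 2·21 + 0 → gcd = 21; 567 = 21·27.
Back-substitution yields 861·(-4) + 231·(15) = 21, so one solution is m = -4·27 = -108, n = 15·27 = 405.
Solutions in m differ by 231/21 = 11; the one in [0, 11) is -108 mod 11 = 2.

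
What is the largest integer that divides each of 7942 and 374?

7942 = 2 · 11 · 19²
374 = 2 · 11 · 17
Common: 2 · 11 = 22

22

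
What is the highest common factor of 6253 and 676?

169

Euclid: 6253 = 9·676 + 169; 676 = 4·169 + 0. Last nonzero remainder: 169.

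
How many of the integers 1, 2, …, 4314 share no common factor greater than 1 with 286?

286 = 2·11·13. Inclusion–exclusion on these primes:
4314 − ⌊4314/2⌋ − ⌊4314/11⌋ − ⌊4314/13⌋ + ⌊4314/22⌋ + ⌊4314/26⌋ + ⌊4314/143⌋ − ⌊4314/286⌋ = 1810

1810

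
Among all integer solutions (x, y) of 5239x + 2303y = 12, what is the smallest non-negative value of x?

1026

gcd(5239, 2303) = 1 (Euclid: 5239 = 2·2303 + 633; 2303 = 3·633 + 404; 633 = 1·404 + 229; 404 = 1·229 + 175; 229 = 1·175 + 54; 175 = 3·54 + 13; 54 = 4·13 + 2; 13 = 6·2 + 1; 2 = 2·1 + 0), and 1 | 12.
Extended Euclid: 5239·(-1066) + 2303·(2425) = 1. Scale by 12: x₀ = -12792.
General solution x = x₀ + 2303t; reducing mod 2303 gives x = 1026 (and y = -2334).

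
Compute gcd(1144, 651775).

Euclid: 651775 = 569·1144 + 839; 1144 = 1·839 + 305; 839 = 2·305 + 229; 305 = 1·229 + 76; 229 = 3·76 + 1; 76 = 76·1 + 0. Last nonzero remainder: 1.

1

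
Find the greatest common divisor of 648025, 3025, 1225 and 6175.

gcd(648025, 3025): 648025 = 214·3025 + 675; 3025 = 4·675 + 325; 675 = 2·325 + 25; 325 = 13·25 + 0 → 25
gcd(25, 1225): 1225 = 49·25 + 0 → 25
gcd(25, 6175): 6175 = 247·25 + 0 → 25

25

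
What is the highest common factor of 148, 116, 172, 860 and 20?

4

gcd(148, 116): 148 = 1·116 + 32; 116 = 3·32 + 20; 32 = 1·20 + 12; 20 = 1·12 + 8; 12 = 1·8 + 4; 8 = 2·4 + 0 → 4
gcd(4, 172): 172 = 43·4 + 0 → 4
gcd(4, 860): 860 = 215·4 + 0 → 4
gcd(4, 20): 20 = 5·4 + 0 → 4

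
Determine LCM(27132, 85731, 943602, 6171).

4641206458812

27132 = 2² · 3 · 7 · 17 · 19; 85731 = 3 · 17 · 41²; 943602 = 2 · 3 · 11 · 17 · 29²; 6171 = 3 · 11² · 17
lcm takes max exponent of each prime: 2² · 3 · 7 · 11² · 17 · 19 · 29² · 41² = 4641206458812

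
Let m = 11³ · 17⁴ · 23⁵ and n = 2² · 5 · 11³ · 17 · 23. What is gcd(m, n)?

min exponent per shared prime: 11³ · 17 · 23 = 520421

520421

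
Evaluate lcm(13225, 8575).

13225 = 5² · 23²; 8575 = 5² · 7³
max exponents: 5² · 7³ · 23² = 4536175

4536175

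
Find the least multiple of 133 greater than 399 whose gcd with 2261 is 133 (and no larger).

532

2261 = 133·17. Any k with gcd(k, 2261) = 133 is a multiple of 133, say 133s, with s coprime to 17.
Need s > 399/133, so s ≥ 4. First s ≥ 4 with gcd(s, 17) = 1 is s = 4. Thus k = 133·4 = 532.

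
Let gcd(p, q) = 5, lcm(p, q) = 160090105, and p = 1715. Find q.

p·q = gcd·lcm = 5·160090105 = 800450525, so q = 800450525/1715 = 466735.

466735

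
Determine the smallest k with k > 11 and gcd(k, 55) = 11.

Multiples of 11 above 11: 11·2, 11·3, … . Need the cofactor coprime to 55/11 = 5.
Checking s = 2, 3, … the first with gcd(s, 5) = 1 is s = 2, giving 22.

22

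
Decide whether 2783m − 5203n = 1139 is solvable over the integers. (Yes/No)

No

By Bézout, 2783m − 5203n = 1139 has integer solutions iff gcd(2783, 5203) | 1139.
Euclid: 5203 = 1·2783 + 2420; 2783 = 1·2420 + 363; 2420 = 6·363 + 242; 363 = 1·242 + 121; 242 = 2·121 + 0. gcd = 121; 1139 mod 121 = 50. No.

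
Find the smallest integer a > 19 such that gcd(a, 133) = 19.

133 = 19·7. Any a with gcd(a, 133) = 19 is a multiple of 19, say 19s, with s coprime to 7.
Need s > 19/19, so s ≥ 2. First s ≥ 2 with gcd(s, 7) = 1 is s = 2. Thus a = 19·2 = 38.

38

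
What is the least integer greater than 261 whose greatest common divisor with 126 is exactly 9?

279

Multiples of 9 above 261: 9·30, 9·31, … . Need the cofactor coprime to 126/9 = 14.
Checking s = 30, 31, … the first with gcd(s, 14) = 1 is s = 31, giving 279.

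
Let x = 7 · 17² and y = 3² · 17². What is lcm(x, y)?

max exponent per prime: 3² · 7 · 17² = 18207

18207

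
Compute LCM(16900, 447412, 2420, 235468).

13464542931739900

16900 = 2² · 5² · 13²; 447412 = 2² · 7 · 19 · 29²; 2420 = 2² · 5 · 11²; 235468 = 2² · 37² · 43
lcm takes max exponent of each prime: 2² · 5² · 7 · 11² · 13² · 19 · 29² · 37² · 43 = 13464542931739900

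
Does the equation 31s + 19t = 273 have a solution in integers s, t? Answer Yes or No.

gcd(31, 19): 31 = 1·19 + 12; 19 = 1·12 + 7; 12 = 1·7 + 5; 7 = 1·5 + 2; 5 = 2·2 + 1; 2 = 2·1 + 0 → 1
1 divides 273, so a solution exists.

Yes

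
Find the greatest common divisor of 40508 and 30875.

247

40508 = 2² · 13 · 19 · 41
30875 = 5³ · 13 · 19
Common: 13 · 19 = 247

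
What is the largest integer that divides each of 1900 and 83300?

1900 = 2² · 5² · 19
83300 = 2² · 5² · 7² · 17
Common: 2² · 5² = 100

100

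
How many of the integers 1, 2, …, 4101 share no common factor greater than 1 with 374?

Prime factors of 374: 2, 11, 17. Count integers ≤ 4101 divisible by none of them.
By inclusion–exclusion: 4101 − ⌊4101/2⌋ − ⌊4101/11⌋ − ⌊4101/17⌋ + ⌊4101/22⌋ + ⌊4101/34⌋ + ⌊4101/187⌋ − ⌊4101/374⌋ = 1755.

1755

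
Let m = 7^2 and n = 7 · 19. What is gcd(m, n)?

7

min exponent per shared prime: 7 = 7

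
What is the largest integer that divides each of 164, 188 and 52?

gcd(164, 188): 188 = 1·164 + 24; 164 = 6·24 + 20; 24 = 1·20 + 4; 20 = 5·4 + 0 → 4
gcd(4, 52): 52 = 13·4 + 0 → 4

4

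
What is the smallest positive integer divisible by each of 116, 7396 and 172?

116 = 2² · 29; 7396 = 2² · 43²; 172 = 2² · 43
lcm takes max exponent of each prime: 2² · 29 · 43² = 214484

214484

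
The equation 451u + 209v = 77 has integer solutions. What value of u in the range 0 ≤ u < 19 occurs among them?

15

Euclid: 451 = 2·209 + 33; 209 = 6·33 + 11; 33 = 3·11 + 0 → gcd = 11; 77 = 11·7.
Back-substitution yields 451·(-6) + 209·(13) = 11, so one solution is u = -6·7 = -42, v = 13·7 = 91.
Solutions in u differ by 209/11 = 19; the one in [0, 19) is -42 mod 19 = 15.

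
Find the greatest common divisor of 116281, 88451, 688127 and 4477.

116281 = 11² · 31²; 88451 = 11² · 17 · 43; 688127 = 11⁴ · 47; 4477 = 11² · 37
gcd takes min exponent of each prime: 11² = 121

121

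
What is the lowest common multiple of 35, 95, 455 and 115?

lcm(35, 95) = 35·95/gcd = 3325/5 = 665
lcm(665, 455) = 665·455/gcd = 302575/35 = 8645
lcm(8645, 115) = 8645·115/gcd = 994175/5 = 198835

198835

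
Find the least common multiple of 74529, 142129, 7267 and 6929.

lcm(74529, 142129) = 74529·142129/gcd = 10592732241/169 = 62678889
lcm(62678889, 7267) = 62678889·7267/gcd = 455487486363/169 = 2695192227
lcm(2695192227, 6929) = 2695192227·6929/gcd = 18674986940883/169 = 110502881307

110502881307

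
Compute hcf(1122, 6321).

3

1122 = 2 · 3 · 11 · 17
6321 = 3 · 7² · 43
Common: 3 = 3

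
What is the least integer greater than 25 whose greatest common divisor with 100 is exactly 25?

gcd(x, 100) = 25 forces 25 | x; write x = 25s. Then gcd(25s, 25·4) = 25·gcd(s, 4), so need gcd(s, 4) = 1.
25s > 25 gives s ≥ 2. The least s ≥ 2 coprime to 4 is 3, so x = 25·3 = 75.

75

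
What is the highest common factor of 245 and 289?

Euclid: 289 = 1·245 + 44; 245 = 5·44 + 25; 44 = 1·25 + 19; 25 = 1·19 + 6; 19 = 3·6 + 1; 6 = 6·1 + 0. Last nonzero remainder: 1.

1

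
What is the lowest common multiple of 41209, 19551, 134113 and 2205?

41209 = 7² · 29²; 19551 = 3 · 7³ · 19; 134113 = 7³ · 17 · 23; 2205 = 3² · 5 · 7²
lcm takes max exponent of each prime: 3² · 5 · 7³ · 17 · 19 · 23 · 29² = 96434623215

96434623215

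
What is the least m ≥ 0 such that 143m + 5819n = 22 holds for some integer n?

285

Euclid: 5819 = 40·143 + 99; 143 = 1·99 + 44; 99 = 2·44 + 11; 44 = 4·11 + 0 → gcd = 11; 22 = 11·2.
Back-substitution yields 143·(-122) + 5819·(3) = 11, so one solution is m = -122·2 = -244, n = 3·2 = 6.
Solutions in m differ by 5819/11 = 529; the one in [0, 529) is -244 mod 529 = 285.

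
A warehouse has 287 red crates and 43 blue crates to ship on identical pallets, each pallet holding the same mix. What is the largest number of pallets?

Euclid: 287 = 6·43 + 29; 43 = 1·29 + 14; 29 = 2·14 + 1; 14 = 14·1 + 0. Last nonzero remainder: 1.

1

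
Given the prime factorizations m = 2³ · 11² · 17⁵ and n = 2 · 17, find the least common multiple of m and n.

max exponent per prime: 2³ · 11² · 17⁵ = 1374421576

1374421576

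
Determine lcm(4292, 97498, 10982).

lcm(4292, 97498) = 4292·97498/gcd = 418461416/58 = 7214852
lcm(7214852, 10982) = 7214852·10982/gcd = 79233504664/2 = 39616752332

39616752332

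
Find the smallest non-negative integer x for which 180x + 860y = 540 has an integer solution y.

Euclid: 860 = 4·180 + 140; 180 = 1·140 + 40; 140 = 3·40 + 20; 40 = 2·20 + 0 → gcd = 20; 540 = 20·27.
Back-substitution yields 180·(-19) + 860·(4) = 20, so one solution is x = -19·27 = -513, y = 4·27 = 108.
Solutions in x differ by 860/20 = 43; the one in [0, 43) is -513 mod 43 = 3.

3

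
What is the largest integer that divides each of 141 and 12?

3

141 = 3 · 47
12 = 2² · 3
Common: 3 = 3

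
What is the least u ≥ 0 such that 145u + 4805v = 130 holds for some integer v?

gcd(145, 4805) = 5 (Euclid: 4805 = 33·145 + 20; 145 = 7·20 + 5; 20 = 4·5 + 0), and 5 | 130.
Extended Euclid: 145·(232) + 4805·(-7) = 5. Scale by 26: u₀ = 6032.
General solution u = u₀ + 961t; reducing mod 961 gives u = 266 (and v = -8).

266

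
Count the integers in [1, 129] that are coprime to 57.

82

Prime factors of 57: 3, 19. Count integers ≤ 129 divisible by none of them.
By inclusion–exclusion: 129 − ⌊129/3⌋ − ⌊129/19⌋ + ⌊129/57⌋ = 82.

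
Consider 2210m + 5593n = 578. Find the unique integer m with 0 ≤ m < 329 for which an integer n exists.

61

Reduce mod 5593: 2210m ≡ 578 (mod 5593). With g = gcd(2210, 5593) = 17 dividing 578, divide through: 130m ≡ 34 (mod 329).
Since gcd(130, 329) = 1, m ≡ 34·(130)⁻¹ ≡ 61 (mod 329). Smallest non-negative: 61.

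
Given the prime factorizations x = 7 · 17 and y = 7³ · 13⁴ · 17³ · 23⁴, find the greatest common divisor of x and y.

119

min exponent per shared prime: 7 · 17 = 119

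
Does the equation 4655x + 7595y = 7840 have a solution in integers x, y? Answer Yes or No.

gcd(4655, 7595): 7595 = 1·4655 + 2940; 4655 = 1·2940 + 1715; 2940 = 1·1715 + 1225; 1715 = 1·1225 + 490; 1225 = 2·490 + 245; 490 = 2·245 + 0 → 245
245 divides 7840, so a solution exists.

Yes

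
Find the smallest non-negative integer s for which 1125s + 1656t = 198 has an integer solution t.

62

Reduce mod 1656: 1125s ≡ 198 (mod 1656). With g = gcd(1125, 1656) = 9 dividing 198, divide through: 125s ≡ 22 (mod 184).
Since gcd(125, 184) = 1, s ≡ 22·(125)⁻¹ ≡ 62 (mod 184). Smallest non-negative: 62.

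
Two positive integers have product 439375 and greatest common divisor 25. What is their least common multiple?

Since gcd(u,v)·lcm(u,v) = uv, lcm = 439375/25 = 17575.

17575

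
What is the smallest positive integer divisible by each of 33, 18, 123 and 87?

33 = 3 · 11; 18 = 2 · 3²; 123 = 3 · 41; 87 = 3 · 29
lcm takes max exponent of each prime: 2 · 3² · 11 · 29 · 41 = 235422

235422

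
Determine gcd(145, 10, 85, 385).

gcd(145, 10): 145 = 14·10 + 5; 10 = 2·5 + 0 → 5
gcd(5, 85): 85 = 17·5 + 0 → 5
gcd(5, 385): 385 = 77·5 + 0 → 5

5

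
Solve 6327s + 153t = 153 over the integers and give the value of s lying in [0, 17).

Euclid: 6327 = 41·153 + 54; 153 = 2·54 + 45; 54 = 1·45 + 9; 45 = 5·9 + 0 → gcd = 9; 153 = 9·17.
Back-substitution yields 6327·(3) + 153·(-124) = 9, so one solution is s = 3·17 = 51, t = -124·17 = -2108.
Solutions in s differ by 153/9 = 17; the one in [0, 17) is 51 mod 17 = 0.

0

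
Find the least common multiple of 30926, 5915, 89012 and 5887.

lcm(30926, 5915) = 30926·5915/gcd = 182927290/7 = 26132470
lcm(26132470, 89012) = 26132470·89012/gcd = 2326103419640/14 = 166150244260
lcm(166150244260, 5887) = 166150244260·5887/gcd = 978126487958620/7 = 139732355422660

139732355422660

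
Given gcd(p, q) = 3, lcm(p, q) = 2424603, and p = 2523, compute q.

Using pq = gcd(p,q)·lcm(p,q) = 3·2424603 = 7273809, we get q = 7273809/2523 = 2883.

2883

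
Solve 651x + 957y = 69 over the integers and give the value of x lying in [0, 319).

128

Euclid: 957 = 1·651 + 306; 651 = 2·306 + 39; 306 = 7·39 + 33; 39 = 1·33 + 6; 33 = 5·6 + 3; 6 = 2·3 + 0 → gcd = 3; 69 = 3·23.
Back-substitution yields 651·(-147) + 957·(100) = 3, so one solution is x = -147·23 = -3381, y = 100·23 = 2300.
Solutions in x differ by 957/3 = 319; the one in [0, 319) is -3381 mod 319 = 128.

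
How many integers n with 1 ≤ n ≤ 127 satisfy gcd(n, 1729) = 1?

95

Prime factors of 1729: 7, 13, 19. Count integers ≤ 127 divisible by none of them.
By inclusion–exclusion: 127 − ⌊127/7⌋ − ⌊127/13⌋ − ⌊127/19⌋ + ⌊127/91⌋ + ⌊127/133⌋ + ⌊127/247⌋ − ⌊127/1729⌋ = 95.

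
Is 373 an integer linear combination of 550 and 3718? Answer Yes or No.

gcd(550, 3718): 3718 = 6·550 + 418; 550 = 1·418 + 132; 418 = 3·132 + 22; 132 = 6·22 + 0 → 22
22 does not divide 373, so a solution does not exist.

No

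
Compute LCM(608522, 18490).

5625785890

608522 = 2 · 41² · 181; 18490 = 2 · 5 · 43²
max exponents: 2 · 5 · 41² · 43² · 181 = 5625785890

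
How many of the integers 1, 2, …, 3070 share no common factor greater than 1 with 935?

935 = 5·11·17. Inclusion–exclusion on these primes:
3070 − ⌊3070/5⌋ − ⌊3070/11⌋ − ⌊3070/17⌋ + ⌊3070/55⌋ + ⌊3070/85⌋ + ⌊3070/187⌋ − ⌊3070/935⌋ = 2101

2101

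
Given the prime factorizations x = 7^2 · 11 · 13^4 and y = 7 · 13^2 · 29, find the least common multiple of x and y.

max exponent per prime: 7^2 · 11 · 13^4 · 29 = 446436991

446436991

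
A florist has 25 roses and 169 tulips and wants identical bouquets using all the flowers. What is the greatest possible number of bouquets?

25 = 5²
169 = 13²
Common: 1 = 1

1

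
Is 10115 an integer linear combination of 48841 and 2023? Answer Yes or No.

Yes

gcd(48841, 2023): 48841 = 24·2023 + 289; 2023 = 7·289 + 0 → 289
289 divides 10115, so a solution exists.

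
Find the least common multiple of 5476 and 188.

5476 = 2² · 37²; 188 = 2² · 47
max exponents: 2² · 37² · 47 = 257372

257372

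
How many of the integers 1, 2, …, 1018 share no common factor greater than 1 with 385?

385 = 5·7·11. Inclusion–exclusion on these primes:
1018 − ⌊1018/5⌋ − ⌊1018/7⌋ − ⌊1018/11⌋ + ⌊1018/35⌋ + ⌊1018/55⌋ + ⌊1018/77⌋ − ⌊1018/385⌋ = 636

636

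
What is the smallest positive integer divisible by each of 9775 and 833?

9775 = 5² · 17 · 23; 833 = 7² · 17
max exponents: 5² · 7² · 17 · 23 = 478975

478975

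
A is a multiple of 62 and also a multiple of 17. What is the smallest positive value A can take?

1054

gcd first: 62 = 3·17 + 11; 17 = 1·11 + 6; 11 = 1·6 + 5; 6 = 1·5 + 1; 5 = 5·1 + 0 → gcd = 1
lcm = 62·17/gcd = 1054/1 = 1054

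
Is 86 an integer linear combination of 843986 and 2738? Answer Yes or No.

Yes

By Bézout, 843986m − 2738n = 86 has integer solutions iff gcd(843986, 2738) | 86.
Euclid: 843986 = 308·2738 + 682; 2738 = 4·682 + 10; 682 = 68·10 + 2; 10 = 5·2 + 0. gcd = 2; 86 mod 2 = 0. Yes.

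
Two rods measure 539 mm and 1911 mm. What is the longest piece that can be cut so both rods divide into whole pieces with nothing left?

539 = 7² · 11
1911 = 3 · 7² · 13
Common: 7² = 49

49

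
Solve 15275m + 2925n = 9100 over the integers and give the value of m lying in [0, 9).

Euclid: 15275 = 5·2925 + 650; 2925 = 4·650 + 325; 650 = 2·325 + 0 → gcd = 325; 9100 = 325·28.
Back-substitution yields 15275·(-4) + 2925·(21) = 325, so one solution is m = -4·28 = -112, n = 21·28 = 588.
Solutions in m differ by 2925/325 = 9; the one in [0, 9) is -112 mod 9 = 5.

5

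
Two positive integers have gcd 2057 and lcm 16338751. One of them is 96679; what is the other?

347633

Using ab = gcd(a,b)·lcm(a,b) = 2057·16338751 = 33608810807, we get b = 33608810807/96679 = 347633.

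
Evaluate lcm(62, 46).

gcd first: 62 = 1·46 + 16; 46 = 2·16 + 14; 16 = 1·14 + 2; 14 = 7·2 + 0 → gcd = 2
lcm = 62·46/gcd = 2852/2 = 1426

1426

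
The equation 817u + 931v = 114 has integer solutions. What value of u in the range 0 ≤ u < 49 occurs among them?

Euclid: 931 = 1·817 + 114; 817 = 7·114 + 19; 114 = 6·19 + 0 → gcd = 19; 114 = 19·6.
Back-substitution yields 817·(8) + 931·(-7) = 19, so one solution is u = 8·6 = 48, v = -7·6 = -42.
Solutions in u differ by 931/19 = 49; the one in [0, 49) is 48 mod 49 = 48.

48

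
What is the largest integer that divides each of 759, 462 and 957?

33

759 = 3 · 11 · 23; 462 = 2 · 3 · 7 · 11; 957 = 3 · 11 · 29
gcd takes min exponent of each prime: 3 · 11 = 33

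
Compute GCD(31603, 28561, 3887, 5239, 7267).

31603 = 11 · 13² · 17; 28561 = 13⁴; 3887 = 13² · 23; 5239 = 13² · 31; 7267 = 13² · 43
gcd takes min exponent of each prime: 13² = 169

169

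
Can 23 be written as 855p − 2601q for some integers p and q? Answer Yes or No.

gcd(855, 2601): 2601 = 3·855 + 36; 855 = 23·36 + 27; 36 = 1·27 + 9; 27 = 3·9 + 0 → 9
9 does not divide 23, so a solution does not exist.

No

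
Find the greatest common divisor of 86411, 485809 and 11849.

289

gcd(86411, 485809): 485809 = 5·86411 + 53754; 86411 = 1·53754 + 32657; 53754 = 1·32657 + 21097; 32657 = 1·21097 + 11560; 21097 = 1·11560 + 9537; 11560 = 1·9537 + 2023; 9537 = 4·2023 + 1445; 2023 = 1·1445 + 578; 1445 = 2·578 + 289; 578 = 2·289 + 0 → 289
gcd(289, 11849): 11849 = 41·289 + 0 → 289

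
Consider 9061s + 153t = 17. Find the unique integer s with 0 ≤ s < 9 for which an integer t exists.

Euclid: 9061 = 59·153 + 34; 153 = 4·34 + 17; 34 = 2·17 + 0 → gcd = 17; 17 = 17·1.
Back-substitution yields 9061·(-4) + 153·(237) = 17, so one solution is s = -4·1 = -4, t = 237·1 = 237.
Solutions in s differ by 153/17 = 9; the one in [0, 9) is -4 mod 9 = 5.

5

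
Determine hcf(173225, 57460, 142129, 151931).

173225 = 5² · 13² · 41; 57460 = 2² · 5 · 13² · 17; 142129 = 13² · 29²; 151931 = 13² · 29 · 31
gcd takes min exponent of each prime: 13² = 169

169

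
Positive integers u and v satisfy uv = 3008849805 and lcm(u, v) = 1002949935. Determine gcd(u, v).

3

gcd·lcm = product, so gcd = 3008849805/1002949935 = 3.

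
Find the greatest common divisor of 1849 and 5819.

1

Euclid: 5819 = 3·1849 + 272; 1849 = 6·272 + 217; 272 = 1·217 + 55; 217 = 3·55 + 52; 55 = 1·52 + 3; 52 = 17·3 + 1; 3 = 3·1 + 0. Last nonzero remainder: 1.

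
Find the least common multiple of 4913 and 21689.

106558057

4913 = 17³; 21689 = 23² · 41
max exponents: 17³ · 23² · 41 = 106558057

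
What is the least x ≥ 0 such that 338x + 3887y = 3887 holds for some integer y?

Euclid: 3887 = 11·338 + 169; 338 = 2·169 + 0 → gcd = 169; 3887 = 169·23.
Back-substitution yields 338·(-11) + 3887·(1) = 169, so one solution is x = -11·23 = -253, y = 1·23 = 23.
Solutions in x differ by 3887/169 = 23; the one in [0, 23) is -253 mod 23 = 0.

0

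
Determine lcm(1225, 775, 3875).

189875

lcm(1225, 775) = 1225·775/gcd = 949375/25 = 37975
lcm(37975, 3875) = 37975·3875/gcd = 147153125/775 = 189875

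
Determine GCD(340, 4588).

Euclid: 4588 = 13·340 + 168; 340 = 2·168 + 4; 168 = 42·4 + 0. Last nonzero remainder: 4.

4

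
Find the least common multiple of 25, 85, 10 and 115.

25 = 5²; 85 = 5 · 17; 10 = 2 · 5; 115 = 5 · 23
lcm takes max exponent of each prime: 2 · 5² · 17 · 23 = 19550

19550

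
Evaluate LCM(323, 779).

gcd first: 779 = 2·323 + 133; 323 = 2·133 + 57; 133 = 2·57 + 19; 57 = 3·19 + 0 → gcd = 19
lcm = 323·779/gcd = 251617/19 = 13243

13243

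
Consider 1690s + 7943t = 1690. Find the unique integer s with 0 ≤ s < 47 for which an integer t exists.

Reduce mod 7943: 1690s ≡ 1690 (mod 7943). With g = gcd(1690, 7943) = 169 dividing 1690, divide through: 10s ≡ 10 (mod 47).
Since gcd(10, 47) = 1, s ≡ 10·(10)⁻¹ ≡ 1 (mod 47). Smallest non-negative: 1.

1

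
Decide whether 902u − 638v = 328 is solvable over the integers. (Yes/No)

gcd(902, 638): 902 = 1·638 + 264; 638 = 2·264 + 110; 264 = 2·110 + 44; 110 = 2·44 + 22; 44 = 2·22 + 0 → 22
22 does not divide 328, so a solution does not exist.

No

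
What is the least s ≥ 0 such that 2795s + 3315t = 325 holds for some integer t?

44

Reduce mod 3315: 2795s ≡ 325 (mod 3315). With g = gcd(2795, 3315) = 65 dividing 325, divide through: 43s ≡ 5 (mod 51).
Since gcd(43, 51) = 1, s ≡ 5·(43)⁻¹ ≡ 44 (mod 51). Smallest non-negative: 44.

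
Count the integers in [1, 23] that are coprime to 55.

Prime factors of 55: 5, 11. Count integers ≤ 23 divisible by none of them.
By inclusion–exclusion: 23 − ⌊23/5⌋ − ⌊23/11⌋ + ⌊23/55⌋ = 17.

17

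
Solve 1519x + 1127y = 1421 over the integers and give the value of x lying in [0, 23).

gcd(1519, 1127) = 49 (Euclid: 1519 = 1·1127 + 392; 1127 = 2·392 + 343; 392 = 1·343 + 49; 343 = 7·49 + 0), and 49 | 1421.
Extended Euclid: 1519·(3) + 1127·(-4) = 49. Scale by 29: x₀ = 87.
General solution x = x₀ + 23t; reducing mod 23 gives x = 18 (and y = -23).

18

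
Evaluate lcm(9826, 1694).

8322622

gcd first: 9826 = 5·1694 + 1356; 1694 = 1·1356 + 338; 1356 = 4·338 + 4; 338 = 84·4 + 2; 4 = 2·2 + 0 → gcd = 2
lcm = 9826·1694/gcd = 16645244/2 = 8322622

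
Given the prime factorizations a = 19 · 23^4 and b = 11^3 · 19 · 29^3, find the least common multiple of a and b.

max exponent per prime: 11^3 · 19 · 23^4 · 29^3 = 172598490906061

172598490906061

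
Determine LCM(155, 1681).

gcd first: 1681 = 10·155 + 131; 155 = 1·131 + 24; 131 = 5·24 + 11; 24 = 2·11 + 2; 11 = 5·2 + 1; 2 = 2·1 + 0 → gcd = 1
lcm = 155·1681/gcd = 260555/1 = 260555

260555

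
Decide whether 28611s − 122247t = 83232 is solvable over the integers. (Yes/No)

gcd(28611, 122247): 122247 = 4·28611 + 7803; 28611 = 3·7803 + 5202; 7803 = 1·5202 + 2601; 5202 = 2·2601 + 0 → 2601
2601 divides 83232, so a solution exists.

Yes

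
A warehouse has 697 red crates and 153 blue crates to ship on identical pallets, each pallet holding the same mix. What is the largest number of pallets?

Euclid: 697 = 4·153 + 85; 153 = 1·85 + 68; 85 = 1·68 + 17; 68 = 4·17 + 0. Last nonzero remainder: 17.

17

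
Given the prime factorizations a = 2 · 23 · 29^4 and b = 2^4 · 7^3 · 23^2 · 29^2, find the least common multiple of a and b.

max exponent per prime: 2^4 · 7^3 · 23^2 · 29^4 = 2053344249712

2053344249712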